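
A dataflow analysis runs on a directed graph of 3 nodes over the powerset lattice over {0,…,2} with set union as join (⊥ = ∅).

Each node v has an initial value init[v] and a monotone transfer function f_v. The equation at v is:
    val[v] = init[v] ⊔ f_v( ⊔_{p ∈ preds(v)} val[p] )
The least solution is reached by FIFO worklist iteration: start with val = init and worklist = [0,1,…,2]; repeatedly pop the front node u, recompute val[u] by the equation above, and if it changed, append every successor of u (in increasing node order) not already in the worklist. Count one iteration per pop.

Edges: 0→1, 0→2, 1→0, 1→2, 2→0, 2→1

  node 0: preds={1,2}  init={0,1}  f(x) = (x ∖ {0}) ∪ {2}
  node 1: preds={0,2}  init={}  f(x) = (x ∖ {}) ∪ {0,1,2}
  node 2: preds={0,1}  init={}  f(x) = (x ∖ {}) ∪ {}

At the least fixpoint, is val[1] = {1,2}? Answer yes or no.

no

Iteration log — 5 steps:
  step 1. node 0  ⊔preds={}  new={0,1,2}  old={0,1}  +wl: 
  step 2. node 1  ⊔preds={0,1,2}  new={0,1,2}  old={}  +wl: 0
  step 3. node 2  ⊔preds={0,1,2}  new={0,1,2}  old={}  +wl: 1
  step 4. node 0  ⊔preds={0,1,2}  new={0,1,2}  stable
  step 5. node 1  ⊔preds={0,1,2}  new={0,1,2}  stable

Least fixpoint reached:
  node 0: {0,1,2}
  node 1: {0,1,2}
  node 2: {0,1,2}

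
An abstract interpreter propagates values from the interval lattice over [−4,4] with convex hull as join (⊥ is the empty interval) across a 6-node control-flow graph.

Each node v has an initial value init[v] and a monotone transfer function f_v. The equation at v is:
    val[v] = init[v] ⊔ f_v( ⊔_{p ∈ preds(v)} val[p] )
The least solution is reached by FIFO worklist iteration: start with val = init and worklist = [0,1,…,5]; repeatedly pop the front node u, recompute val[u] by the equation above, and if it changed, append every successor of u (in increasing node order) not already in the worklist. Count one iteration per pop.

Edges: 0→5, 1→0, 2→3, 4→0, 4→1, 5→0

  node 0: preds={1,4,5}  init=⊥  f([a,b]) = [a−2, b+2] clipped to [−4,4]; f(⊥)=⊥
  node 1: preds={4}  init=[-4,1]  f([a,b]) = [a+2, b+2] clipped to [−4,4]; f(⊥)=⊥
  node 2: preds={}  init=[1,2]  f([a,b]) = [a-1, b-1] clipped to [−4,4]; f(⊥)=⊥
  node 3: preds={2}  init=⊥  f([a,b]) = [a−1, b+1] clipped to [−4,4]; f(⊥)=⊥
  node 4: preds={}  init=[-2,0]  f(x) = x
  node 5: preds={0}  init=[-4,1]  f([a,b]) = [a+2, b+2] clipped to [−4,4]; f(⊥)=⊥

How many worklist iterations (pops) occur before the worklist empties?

Trace (8 dequeues):
  [1] u=0 | in [-4,1] | out [-4,3] | prev ⊥ | push {}
  [2] u=1 | in [-2,0] | out [-4,2] | prev [-4,1] | push {0}
  [3] u=2 | in ⊥ | out [1,2] | ==
  [4] u=3 | in [1,2] | out [0,3] | prev ⊥ | push {}
  [5] u=4 | in ⊥ | out [-2,0] | ==
  [6] u=5 | in [-4,3] | out [-4,4] | prev [-4,1] | push {}
  [7] u=0 | in [-4,4] | out [-4,4] | prev [-4,3] | push {5}
  [8] u=5 | in [-4,4] | out [-4,4] | ==

Converged values:
  [0] [-4,4]
  [1] [-4,2]
  [2] [1,2]
  [3] [0,3]
  [4] [-2,0]
  [5] [-4,4]

8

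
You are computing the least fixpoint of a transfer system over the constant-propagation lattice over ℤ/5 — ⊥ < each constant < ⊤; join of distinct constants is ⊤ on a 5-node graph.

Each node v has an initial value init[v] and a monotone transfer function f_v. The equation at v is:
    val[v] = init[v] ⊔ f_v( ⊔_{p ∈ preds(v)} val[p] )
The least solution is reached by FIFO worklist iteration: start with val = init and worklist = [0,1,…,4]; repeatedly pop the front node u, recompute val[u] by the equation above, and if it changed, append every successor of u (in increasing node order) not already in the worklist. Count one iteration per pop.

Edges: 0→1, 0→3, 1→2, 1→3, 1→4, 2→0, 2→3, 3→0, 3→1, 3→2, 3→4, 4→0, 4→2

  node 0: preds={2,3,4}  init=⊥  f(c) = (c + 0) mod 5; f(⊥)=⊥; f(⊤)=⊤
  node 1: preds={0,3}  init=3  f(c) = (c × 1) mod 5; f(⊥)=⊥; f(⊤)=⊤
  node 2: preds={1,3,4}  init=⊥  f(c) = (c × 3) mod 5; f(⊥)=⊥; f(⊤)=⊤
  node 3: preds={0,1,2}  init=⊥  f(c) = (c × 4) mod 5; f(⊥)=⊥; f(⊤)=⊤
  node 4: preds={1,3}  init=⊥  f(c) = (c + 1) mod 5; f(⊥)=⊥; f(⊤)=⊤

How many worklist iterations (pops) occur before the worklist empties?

11

Iteration log — 11 steps:
  step 1. node 0  ⊔preds=⊥  new=⊥  stable
  step 2. node 1  ⊔preds=⊥  new=3  stable
  step 3. node 2  ⊔preds=3  new=4  old=⊥  +wl: 0
  step 4. node 3  ⊔preds=⊤  new=⊤  old=⊥  +wl: 1,2
  step 5. node 4  ⊔preds=⊤  new=⊤  old=⊥  +wl: 
  step 6. node 0  ⊔preds=⊤  new=⊤  old=⊥  +wl: 3
  step 7. node 1  ⊔preds=⊤  new=⊤  old=3  +wl: 4
  step 8. node 2  ⊔preds=⊤  new=⊤  old=4  +wl: 0
  step 9. node 3  ⊔preds=⊤  new=⊤  stable
  step 10. node 4  ⊔preds=⊤  new=⊤  stable
  step 11. node 0  ⊔preds=⊤  new=⊤  stable

Least fixpoint reached:
  node 0: ⊤
  node 1: ⊤
  node 2: ⊤
  node 3: ⊤
  node 4: ⊤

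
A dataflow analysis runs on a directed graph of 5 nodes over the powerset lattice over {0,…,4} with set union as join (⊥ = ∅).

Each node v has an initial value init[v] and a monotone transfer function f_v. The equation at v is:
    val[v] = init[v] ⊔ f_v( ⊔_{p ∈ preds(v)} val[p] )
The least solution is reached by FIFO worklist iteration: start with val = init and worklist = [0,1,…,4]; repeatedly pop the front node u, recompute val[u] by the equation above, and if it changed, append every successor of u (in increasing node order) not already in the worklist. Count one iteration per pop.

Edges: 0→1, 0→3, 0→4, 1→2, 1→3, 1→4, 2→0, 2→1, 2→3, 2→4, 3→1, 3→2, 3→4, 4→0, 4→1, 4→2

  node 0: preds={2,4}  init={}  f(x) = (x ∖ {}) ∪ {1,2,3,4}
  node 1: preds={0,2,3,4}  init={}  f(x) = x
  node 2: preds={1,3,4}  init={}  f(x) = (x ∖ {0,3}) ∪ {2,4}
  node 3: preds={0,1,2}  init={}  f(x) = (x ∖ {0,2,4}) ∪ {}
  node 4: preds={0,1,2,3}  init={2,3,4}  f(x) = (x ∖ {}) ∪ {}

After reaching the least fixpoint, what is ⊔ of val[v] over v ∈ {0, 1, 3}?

{1,2,3,4}

Trace (8 dequeues):
  [1] u=0 | in {2,3,4} | out {1,2,3,4} | prev {} | push {}
  [2] u=1 | in {1,2,3,4} | out {1,2,3,4} | prev {} | push {}
  [3] u=2 | in {1,2,3,4} | out {1,2,4} | prev {} | push {0,1}
  [4] u=3 | in {1,2,3,4} | out {1,3} | prev {} | push {2}
  [5] u=4 | in {1,2,3,4} | out {1,2,3,4} | prev {2,3,4} | push {}
  [6] u=0 | in {1,2,3,4} | out {1,2,3,4} | ==
  [7] u=1 | in {1,2,3,4} | out {1,2,3,4} | ==
  [8] u=2 | in {1,2,3,4} | out {1,2,4} | ==

Converged values:
  [0] {1,2,3,4}
  [1] {1,2,3,4}
  [2] {1,2,4}
  [3] {1,3}
  [4] {1,2,3,4}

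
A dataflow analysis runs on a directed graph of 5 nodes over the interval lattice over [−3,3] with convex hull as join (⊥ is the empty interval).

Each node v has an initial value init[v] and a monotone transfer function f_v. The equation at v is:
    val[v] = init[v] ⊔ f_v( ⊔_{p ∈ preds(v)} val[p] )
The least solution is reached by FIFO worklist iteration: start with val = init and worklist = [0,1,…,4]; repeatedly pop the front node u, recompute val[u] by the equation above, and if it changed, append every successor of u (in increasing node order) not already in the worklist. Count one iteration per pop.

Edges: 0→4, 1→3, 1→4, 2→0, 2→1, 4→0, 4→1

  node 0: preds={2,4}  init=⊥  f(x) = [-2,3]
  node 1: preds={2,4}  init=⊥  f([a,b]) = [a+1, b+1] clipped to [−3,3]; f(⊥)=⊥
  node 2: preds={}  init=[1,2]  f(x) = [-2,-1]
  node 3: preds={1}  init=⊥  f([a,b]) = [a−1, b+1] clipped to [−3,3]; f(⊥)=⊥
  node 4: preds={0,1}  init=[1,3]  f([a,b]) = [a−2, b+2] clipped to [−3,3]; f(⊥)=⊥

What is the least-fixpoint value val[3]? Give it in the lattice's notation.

Worklist (9 pops):
  #1 pop 0: in=[1,3] → [-2,3] (was ⊥); enqueue []
  #2 pop 1: in=[1,3] → [2,3] (was ⊥); enqueue []
  #3 pop 2: in=⊥ → [-2,2] (was [1,2]); enqueue [0,1]
  #4 pop 3: in=[2,3] → [1,3] (was ⊥); enqueue []
  #5 pop 4: in=[-2,3] → [-3,3] (was [1,3]); enqueue []
  #6 pop 0: in=[-3,3] → [-2,3] (no change)
  #7 pop 1: in=[-3,3] → [-2,3] (was [2,3]); enqueue [3,4]
  #8 pop 3: in=[-2,3] → [-3,3] (was [1,3]); enqueue []
  #9 pop 4: in=[-2,3] → [-3,3] (no change)

Fixpoint:
  val[0] = [-2,3]
  val[1] = [-2,3]
  val[2] = [-2,2]
  val[3] = [-3,3]
  val[4] = [-3,3]

[-3,3]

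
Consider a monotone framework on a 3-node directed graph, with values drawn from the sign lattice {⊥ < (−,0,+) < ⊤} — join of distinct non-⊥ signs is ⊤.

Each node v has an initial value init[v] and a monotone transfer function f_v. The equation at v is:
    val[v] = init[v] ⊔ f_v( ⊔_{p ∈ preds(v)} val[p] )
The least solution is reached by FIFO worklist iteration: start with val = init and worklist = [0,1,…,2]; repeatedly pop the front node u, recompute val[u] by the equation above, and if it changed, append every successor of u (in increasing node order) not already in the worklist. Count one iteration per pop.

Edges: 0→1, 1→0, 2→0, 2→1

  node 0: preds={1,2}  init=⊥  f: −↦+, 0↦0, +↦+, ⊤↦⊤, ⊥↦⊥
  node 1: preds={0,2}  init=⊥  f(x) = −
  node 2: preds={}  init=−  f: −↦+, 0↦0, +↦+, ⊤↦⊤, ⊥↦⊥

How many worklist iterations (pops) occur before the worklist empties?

4

Worklist (4 pops):
  #1 pop 0: in=− → + (was ⊥); enqueue []
  #2 pop 1: in=⊤ → − (was ⊥); enqueue [0]
  #3 pop 2: in=⊥ → − (no change)
  #4 pop 0: in=− → + (no change)

Fixpoint:
  val[0] = +
  val[1] = −
  val[2] = −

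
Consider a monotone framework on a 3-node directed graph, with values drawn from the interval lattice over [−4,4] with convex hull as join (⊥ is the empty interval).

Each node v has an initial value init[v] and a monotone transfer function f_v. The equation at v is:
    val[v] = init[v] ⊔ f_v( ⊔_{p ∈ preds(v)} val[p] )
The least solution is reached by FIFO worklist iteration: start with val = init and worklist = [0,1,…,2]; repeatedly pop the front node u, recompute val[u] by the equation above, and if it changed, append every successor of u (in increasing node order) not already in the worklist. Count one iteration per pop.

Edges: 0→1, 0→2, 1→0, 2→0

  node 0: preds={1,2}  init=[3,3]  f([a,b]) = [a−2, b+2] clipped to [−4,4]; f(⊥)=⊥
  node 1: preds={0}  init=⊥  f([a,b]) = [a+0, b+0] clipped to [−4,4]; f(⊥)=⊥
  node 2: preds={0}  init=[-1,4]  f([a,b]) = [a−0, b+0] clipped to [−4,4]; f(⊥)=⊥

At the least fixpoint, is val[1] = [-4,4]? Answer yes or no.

Worklist (7 pops):
  #1 pop 0: in=[-1,4] → [-3,4] (was [3,3]); enqueue []
  #2 pop 1: in=[-3,4] → [-3,4] (was ⊥); enqueue [0]
  #3 pop 2: in=[-3,4] → [-3,4] (was [-1,4]); enqueue []
  #4 pop 0: in=[-3,4] → [-4,4] (was [-3,4]); enqueue [1,2]
  #5 pop 1: in=[-4,4] → [-4,4] (was [-3,4]); enqueue [0]
  #6 pop 2: in=[-4,4] → [-4,4] (was [-3,4]); enqueue []
  #7 pop 0: in=[-4,4] → [-4,4] (no change)

Fixpoint:
  val[0] = [-4,4]
  val[1] = [-4,4]
  val[2] = [-4,4]

yes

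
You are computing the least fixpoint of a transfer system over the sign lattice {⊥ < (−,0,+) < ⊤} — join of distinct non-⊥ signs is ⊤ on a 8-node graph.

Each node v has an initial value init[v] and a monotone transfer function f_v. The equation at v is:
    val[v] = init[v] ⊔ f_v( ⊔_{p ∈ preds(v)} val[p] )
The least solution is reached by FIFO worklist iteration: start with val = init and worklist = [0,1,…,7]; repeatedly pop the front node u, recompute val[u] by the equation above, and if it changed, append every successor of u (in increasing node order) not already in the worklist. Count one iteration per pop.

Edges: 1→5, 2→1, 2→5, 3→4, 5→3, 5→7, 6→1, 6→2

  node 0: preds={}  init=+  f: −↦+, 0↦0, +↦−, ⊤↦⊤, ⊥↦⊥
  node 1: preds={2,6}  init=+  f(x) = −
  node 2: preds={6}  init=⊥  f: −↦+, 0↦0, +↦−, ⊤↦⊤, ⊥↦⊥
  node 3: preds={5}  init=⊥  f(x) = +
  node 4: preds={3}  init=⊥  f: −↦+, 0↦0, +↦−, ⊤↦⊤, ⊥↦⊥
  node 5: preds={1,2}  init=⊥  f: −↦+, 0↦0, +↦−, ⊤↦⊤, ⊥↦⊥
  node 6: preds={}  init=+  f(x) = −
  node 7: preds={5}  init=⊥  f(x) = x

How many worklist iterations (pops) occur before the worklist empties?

Worklist (13 pops):
  #1 pop 0: in=⊥ → + (no change)
  #2 pop 1: in=+ → ⊤ (was +); enqueue []
  #3 pop 2: in=+ → − (was ⊥); enqueue [1]
  #4 pop 3: in=⊥ → + (was ⊥); enqueue []
  #5 pop 4: in=+ → − (was ⊥); enqueue []
  #6 pop 5: in=⊤ → ⊤ (was ⊥); enqueue [3]
  #7 pop 6: in=⊥ → ⊤ (was +); enqueue [2]
  #8 pop 7: in=⊤ → ⊤ (was ⊥); enqueue []
  #9 pop 1: in=⊤ → ⊤ (no change)
  #10 pop 3: in=⊤ → + (no change)
  #11 pop 2: in=⊤ → ⊤ (was −); enqueue [1,5]
  #12 pop 1: in=⊤ → ⊤ (no change)
  #13 pop 5: in=⊤ → ⊤ (no change)

Fixpoint:
  val[0] = +
  val[1] = ⊤
  val[2] = ⊤
  val[3] = +
  val[4] = −
  val[5] = ⊤
  val[6] = ⊤
  val[7] = ⊤

13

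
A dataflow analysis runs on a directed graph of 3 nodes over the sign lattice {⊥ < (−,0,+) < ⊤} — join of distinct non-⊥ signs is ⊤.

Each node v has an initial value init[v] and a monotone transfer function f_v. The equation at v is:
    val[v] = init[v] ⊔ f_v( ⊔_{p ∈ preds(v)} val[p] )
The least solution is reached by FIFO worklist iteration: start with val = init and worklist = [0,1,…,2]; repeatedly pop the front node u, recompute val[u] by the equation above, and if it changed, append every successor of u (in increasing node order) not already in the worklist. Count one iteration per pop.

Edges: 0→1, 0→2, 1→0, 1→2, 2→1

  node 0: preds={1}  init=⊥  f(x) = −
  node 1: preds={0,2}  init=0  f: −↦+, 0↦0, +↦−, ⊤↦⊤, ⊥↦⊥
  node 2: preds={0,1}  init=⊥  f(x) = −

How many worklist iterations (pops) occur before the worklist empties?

5

Worklist (5 pops):
  #1 pop 0: in=0 → − (was ⊥); enqueue []
  #2 pop 1: in=− → ⊤ (was 0); enqueue [0]
  #3 pop 2: in=⊤ → − (was ⊥); enqueue [1]
  #4 pop 0: in=⊤ → − (no change)
  #5 pop 1: in=− → ⊤ (no change)

Fixpoint:
  val[0] = −
  val[1] = ⊤
  val[2] = −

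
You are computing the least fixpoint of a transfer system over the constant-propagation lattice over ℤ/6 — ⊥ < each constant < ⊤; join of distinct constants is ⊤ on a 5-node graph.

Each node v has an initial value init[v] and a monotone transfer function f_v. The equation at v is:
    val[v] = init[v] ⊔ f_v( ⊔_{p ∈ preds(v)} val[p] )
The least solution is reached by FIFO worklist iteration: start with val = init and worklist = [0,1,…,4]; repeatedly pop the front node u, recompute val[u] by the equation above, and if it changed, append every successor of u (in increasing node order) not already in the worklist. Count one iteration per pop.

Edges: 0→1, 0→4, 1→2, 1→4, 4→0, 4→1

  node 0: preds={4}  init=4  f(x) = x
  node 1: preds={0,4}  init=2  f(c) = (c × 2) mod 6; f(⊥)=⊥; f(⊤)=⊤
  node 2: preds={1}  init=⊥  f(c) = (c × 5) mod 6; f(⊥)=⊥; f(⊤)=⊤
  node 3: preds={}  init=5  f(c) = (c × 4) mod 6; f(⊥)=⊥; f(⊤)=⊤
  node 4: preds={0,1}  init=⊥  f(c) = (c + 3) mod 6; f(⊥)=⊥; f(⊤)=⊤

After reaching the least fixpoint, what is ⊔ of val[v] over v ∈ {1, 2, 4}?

⊤

Trace (9 dequeues):
  [1] u=0 | in ⊥ | out 4 | ==
  [2] u=1 | in 4 | out 2 | ==
  [3] u=2 | in 2 | out 4 | prev ⊥ | push {}
  [4] u=3 | in ⊥ | out 5 | ==
  [5] u=4 | in ⊤ | out ⊤ | prev ⊥ | push {0,1}
  [6] u=0 | in ⊤ | out ⊤ | prev 4 | push {4}
  [7] u=1 | in ⊤ | out ⊤ | prev 2 | push {2}
  [8] u=4 | in ⊤ | out ⊤ | ==
  [9] u=2 | in ⊤ | out ⊤ | prev 4 | push {}

Converged values:
  [0] ⊤
  [1] ⊤
  [2] ⊤
  [3] 5
  [4] ⊤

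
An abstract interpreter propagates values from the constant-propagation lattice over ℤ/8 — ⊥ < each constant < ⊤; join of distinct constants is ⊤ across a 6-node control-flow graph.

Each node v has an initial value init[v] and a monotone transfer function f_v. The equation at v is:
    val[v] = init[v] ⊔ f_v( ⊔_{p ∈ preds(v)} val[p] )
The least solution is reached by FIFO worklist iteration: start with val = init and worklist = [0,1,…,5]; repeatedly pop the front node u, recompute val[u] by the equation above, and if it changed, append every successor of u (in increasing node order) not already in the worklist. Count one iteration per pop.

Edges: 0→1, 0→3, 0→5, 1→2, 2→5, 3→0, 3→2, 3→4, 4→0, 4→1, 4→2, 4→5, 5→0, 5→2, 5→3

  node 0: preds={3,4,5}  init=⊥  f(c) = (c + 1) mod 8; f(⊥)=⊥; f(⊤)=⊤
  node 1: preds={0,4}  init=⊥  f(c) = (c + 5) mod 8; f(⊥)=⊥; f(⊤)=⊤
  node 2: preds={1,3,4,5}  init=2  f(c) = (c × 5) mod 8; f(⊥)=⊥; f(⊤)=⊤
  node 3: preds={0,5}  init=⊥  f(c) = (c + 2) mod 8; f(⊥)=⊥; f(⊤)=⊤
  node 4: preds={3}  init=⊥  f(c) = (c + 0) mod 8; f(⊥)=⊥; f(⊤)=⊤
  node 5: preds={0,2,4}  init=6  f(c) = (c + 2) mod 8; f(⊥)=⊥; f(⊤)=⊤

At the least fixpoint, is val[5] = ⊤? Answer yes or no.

yes

Worklist (12 pops):
  #1 pop 0: in=6 → 7 (was ⊥); enqueue []
  #2 pop 1: in=7 → 4 (was ⊥); enqueue []
  #3 pop 2: in=⊤ → ⊤ (was 2); enqueue []
  #4 pop 3: in=⊤ → ⊤ (was ⊥); enqueue [0,2]
  #5 pop 4: in=⊤ → ⊤ (was ⊥); enqueue [1]
  #6 pop 5: in=⊤ → ⊤ (was 6); enqueue [3]
  #7 pop 0: in=⊤ → ⊤ (was 7); enqueue [5]
  #8 pop 2: in=⊤ → ⊤ (no change)
  #9 pop 1: in=⊤ → ⊤ (was 4); enqueue [2]
  #10 pop 3: in=⊤ → ⊤ (no change)
  #11 pop 5: in=⊤ → ⊤ (no change)
  #12 pop 2: in=⊤ → ⊤ (no change)

Fixpoint:
  val[0] = ⊤
  val[1] = ⊤
  val[2] = ⊤
  val[3] = ⊤
  val[4] = ⊤
  val[5] = ⊤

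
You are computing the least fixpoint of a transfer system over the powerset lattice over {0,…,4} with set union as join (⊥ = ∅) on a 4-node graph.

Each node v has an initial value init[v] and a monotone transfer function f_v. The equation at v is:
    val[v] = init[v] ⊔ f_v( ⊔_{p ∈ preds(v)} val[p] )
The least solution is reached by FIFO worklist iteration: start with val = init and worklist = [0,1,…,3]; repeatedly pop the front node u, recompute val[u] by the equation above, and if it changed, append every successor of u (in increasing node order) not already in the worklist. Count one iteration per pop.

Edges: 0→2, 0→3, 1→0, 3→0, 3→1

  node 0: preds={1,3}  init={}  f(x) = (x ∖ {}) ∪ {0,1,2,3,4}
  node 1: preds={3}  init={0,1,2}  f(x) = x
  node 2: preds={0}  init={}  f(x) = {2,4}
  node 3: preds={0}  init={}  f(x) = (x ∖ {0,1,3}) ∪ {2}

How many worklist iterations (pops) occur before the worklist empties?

Iteration log — 7 steps:
  step 1. node 0  ⊔preds={0,1,2}  new={0,1,2,3,4}  old={}  +wl: 
  step 2. node 1  ⊔preds={}  new={0,1,2}  stable
  step 3. node 2  ⊔preds={0,1,2,3,4}  new={2,4}  old={}  +wl: 
  step 4. node 3  ⊔preds={0,1,2,3,4}  new={2,4}  old={}  +wl: 0,1
  step 5. node 0  ⊔preds={0,1,2,4}  new={0,1,2,3,4}  stable
  step 6. node 1  ⊔preds={2,4}  new={0,1,2,4}  old={0,1,2}  +wl: 0
  step 7. node 0  ⊔preds={0,1,2,4}  new={0,1,2,3,4}  stable

Least fixpoint reached:
  node 0: {0,1,2,3,4}
  node 1: {0,1,2,4}
  node 2: {2,4}
  node 3: {2,4}

7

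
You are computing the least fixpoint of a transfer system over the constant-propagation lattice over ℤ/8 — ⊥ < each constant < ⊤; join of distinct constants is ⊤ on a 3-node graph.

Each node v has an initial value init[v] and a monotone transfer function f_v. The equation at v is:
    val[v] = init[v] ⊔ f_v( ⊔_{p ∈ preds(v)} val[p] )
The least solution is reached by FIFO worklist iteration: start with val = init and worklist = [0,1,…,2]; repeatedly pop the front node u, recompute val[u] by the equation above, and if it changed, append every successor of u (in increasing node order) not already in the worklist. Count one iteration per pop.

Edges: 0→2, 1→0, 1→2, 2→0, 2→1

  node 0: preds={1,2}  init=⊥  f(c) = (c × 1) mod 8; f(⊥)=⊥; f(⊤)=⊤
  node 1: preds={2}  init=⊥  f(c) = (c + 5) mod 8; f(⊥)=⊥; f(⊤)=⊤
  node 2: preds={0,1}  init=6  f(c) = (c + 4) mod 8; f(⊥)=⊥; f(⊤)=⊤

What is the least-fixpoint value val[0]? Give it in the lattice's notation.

⊤

Trace (7 dequeues):
  [1] u=0 | in 6 | out 6 | prev ⊥ | push {}
  [2] u=1 | in 6 | out 3 | prev ⊥ | push {0}
  [3] u=2 | in ⊤ | out ⊤ | prev 6 | push {1}
  [4] u=0 | in ⊤ | out ⊤ | prev 6 | push {2}
  [5] u=1 | in ⊤ | out ⊤ | prev 3 | push {0}
  [6] u=2 | in ⊤ | out ⊤ | ==
  [7] u=0 | in ⊤ | out ⊤ | ==

Converged values:
  [0] ⊤
  [1] ⊤
  [2] ⊤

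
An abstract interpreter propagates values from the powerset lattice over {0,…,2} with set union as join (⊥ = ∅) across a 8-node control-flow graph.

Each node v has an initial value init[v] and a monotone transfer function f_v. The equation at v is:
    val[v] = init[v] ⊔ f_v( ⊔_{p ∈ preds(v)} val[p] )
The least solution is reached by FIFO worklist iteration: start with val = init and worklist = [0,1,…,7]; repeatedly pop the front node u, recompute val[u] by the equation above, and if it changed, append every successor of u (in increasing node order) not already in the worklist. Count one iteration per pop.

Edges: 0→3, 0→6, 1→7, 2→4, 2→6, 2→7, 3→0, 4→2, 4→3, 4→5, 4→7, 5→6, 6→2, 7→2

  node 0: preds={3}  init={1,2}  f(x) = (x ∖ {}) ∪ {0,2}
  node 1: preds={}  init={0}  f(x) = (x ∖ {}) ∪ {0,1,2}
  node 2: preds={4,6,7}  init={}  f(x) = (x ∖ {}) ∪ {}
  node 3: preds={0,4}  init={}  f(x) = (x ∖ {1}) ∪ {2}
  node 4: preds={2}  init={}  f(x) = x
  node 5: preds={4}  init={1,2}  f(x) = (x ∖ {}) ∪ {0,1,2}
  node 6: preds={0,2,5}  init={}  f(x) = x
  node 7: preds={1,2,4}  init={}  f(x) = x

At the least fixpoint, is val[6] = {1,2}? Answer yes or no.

Trace (16 dequeues):
  [1] u=0 | in {} | out {0,1,2} | prev {1,2} | push {}
  [2] u=1 | in {} | out {0,1,2} | prev {0} | push {}
  [3] u=2 | in {} | out {} | ==
  [4] u=3 | in {0,1,2} | out {0,2} | prev {} | push {0}
  [5] u=4 | in {} | out {} | ==
  [6] u=5 | in {} | out {0,1,2} | prev {1,2} | push {}
  [7] u=6 | in {0,1,2} | out {0,1,2} | prev {} | push {2}
  [8] u=7 | in {0,1,2} | out {0,1,2} | prev {} | push {}
  [9] u=0 | in {0,2} | out {0,1,2} | ==
  [10] u=2 | in {0,1,2} | out {0,1,2} | prev {} | push {4,6,7}
  [11] u=4 | in {0,1,2} | out {0,1,2} | prev {} | push {2,3,5}
  [12] u=6 | in {0,1,2} | out {0,1,2} | ==
  [13] u=7 | in {0,1,2} | out {0,1,2} | ==
  [14] u=2 | in {0,1,2} | out {0,1,2} | ==
  [15] u=3 | in {0,1,2} | out {0,2} | ==
  [16] u=5 | in {0,1,2} | out {0,1,2} | ==

Converged values:
  [0] {0,1,2}
  [1] {0,1,2}
  [2] {0,1,2}
  [3] {0,2}
  [4] {0,1,2}
  [5] {0,1,2}
  [6] {0,1,2}
  [7] {0,1,2}

no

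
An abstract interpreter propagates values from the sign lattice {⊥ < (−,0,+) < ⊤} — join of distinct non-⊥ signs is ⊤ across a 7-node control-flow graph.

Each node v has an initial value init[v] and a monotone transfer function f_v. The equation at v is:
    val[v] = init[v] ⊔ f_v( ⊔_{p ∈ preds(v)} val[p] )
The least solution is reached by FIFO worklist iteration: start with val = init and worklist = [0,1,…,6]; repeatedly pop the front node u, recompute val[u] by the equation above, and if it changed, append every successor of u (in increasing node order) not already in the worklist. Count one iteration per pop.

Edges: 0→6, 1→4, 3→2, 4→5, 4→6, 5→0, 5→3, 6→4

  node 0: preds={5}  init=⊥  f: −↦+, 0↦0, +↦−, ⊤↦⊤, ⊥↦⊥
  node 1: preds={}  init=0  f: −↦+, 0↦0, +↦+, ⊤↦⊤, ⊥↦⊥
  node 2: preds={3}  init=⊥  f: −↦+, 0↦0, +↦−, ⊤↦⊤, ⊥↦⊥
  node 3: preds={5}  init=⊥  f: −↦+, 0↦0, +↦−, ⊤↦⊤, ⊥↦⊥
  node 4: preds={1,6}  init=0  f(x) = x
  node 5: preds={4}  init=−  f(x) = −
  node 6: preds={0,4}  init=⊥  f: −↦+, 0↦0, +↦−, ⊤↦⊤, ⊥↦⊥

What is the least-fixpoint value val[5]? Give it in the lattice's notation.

−

Trace (11 dequeues):
  [1] u=0 | in − | out + | prev ⊥ | push {}
  [2] u=1 | in ⊥ | out 0 | ==
  [3] u=2 | in ⊥ | out ⊥ | ==
  [4] u=3 | in − | out + | prev ⊥ | push {2}
  [5] u=4 | in 0 | out 0 | ==
  [6] u=5 | in 0 | out − | ==
  [7] u=6 | in ⊤ | out ⊤ | prev ⊥ | push {4}
  [8] u=2 | in + | out − | prev ⊥ | push {}
  [9] u=4 | in ⊤ | out ⊤ | prev 0 | push {5,6}
  [10] u=5 | in ⊤ | out − | ==
  [11] u=6 | in ⊤ | out ⊤ | ==

Converged values:
  [0] +
  [1] 0
  [2] −
  [3] +
  [4] ⊤
  [5] −
  [6] ⊤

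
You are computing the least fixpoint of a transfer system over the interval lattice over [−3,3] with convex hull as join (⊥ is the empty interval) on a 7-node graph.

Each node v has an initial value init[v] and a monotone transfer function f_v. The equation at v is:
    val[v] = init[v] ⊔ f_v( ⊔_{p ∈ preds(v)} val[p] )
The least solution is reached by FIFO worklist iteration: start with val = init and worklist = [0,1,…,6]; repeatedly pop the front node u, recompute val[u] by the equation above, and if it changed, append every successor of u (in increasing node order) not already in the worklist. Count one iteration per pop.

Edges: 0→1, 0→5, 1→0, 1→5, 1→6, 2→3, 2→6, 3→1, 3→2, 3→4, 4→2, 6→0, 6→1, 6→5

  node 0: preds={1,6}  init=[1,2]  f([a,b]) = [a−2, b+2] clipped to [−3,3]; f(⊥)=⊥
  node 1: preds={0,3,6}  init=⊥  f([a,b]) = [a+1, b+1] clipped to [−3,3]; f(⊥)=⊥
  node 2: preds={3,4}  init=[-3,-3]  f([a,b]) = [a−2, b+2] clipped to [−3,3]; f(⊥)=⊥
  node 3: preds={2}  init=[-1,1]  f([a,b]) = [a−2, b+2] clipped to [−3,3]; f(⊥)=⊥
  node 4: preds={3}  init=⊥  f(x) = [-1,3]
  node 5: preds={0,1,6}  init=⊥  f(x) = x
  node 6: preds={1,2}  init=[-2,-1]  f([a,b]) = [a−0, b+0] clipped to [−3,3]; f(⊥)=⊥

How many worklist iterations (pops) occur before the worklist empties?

11

Iteration log — 11 steps:
  step 1. node 0  ⊔preds=[-2,-1]  new=[-3,2]  old=[1,2]  +wl: 
  step 2. node 1  ⊔preds=[-3,2]  new=[-2,3]  old=⊥  +wl: 0
  step 3. node 2  ⊔preds=[-1,1]  new=[-3,3]  old=[-3,-3]  +wl: 
  step 4. node 3  ⊔preds=[-3,3]  new=[-3,3]  old=[-1,1]  +wl: 1,2
  step 5. node 4  ⊔preds=[-3,3]  new=[-1,3]  old=⊥  +wl: 
  step 6. node 5  ⊔preds=[-3,3]  new=[-3,3]  old=⊥  +wl: 
  step 7. node 6  ⊔preds=[-3,3]  new=[-3,3]  old=[-2,-1]  +wl: 5
  step 8. node 0  ⊔preds=[-3,3]  new=[-3,3]  old=[-3,2]  +wl: 
  step 9. node 1  ⊔preds=[-3,3]  new=[-2,3]  stable
  step 10. node 2  ⊔preds=[-3,3]  new=[-3,3]  stable
  step 11. node 5  ⊔preds=[-3,3]  new=[-3,3]  stable

Least fixpoint reached:
  node 0: [-3,3]
  node 1: [-2,3]
  node 2: [-3,3]
  node 3: [-3,3]
  node 4: [-1,3]
  node 5: [-3,3]
  node 6: [-3,3]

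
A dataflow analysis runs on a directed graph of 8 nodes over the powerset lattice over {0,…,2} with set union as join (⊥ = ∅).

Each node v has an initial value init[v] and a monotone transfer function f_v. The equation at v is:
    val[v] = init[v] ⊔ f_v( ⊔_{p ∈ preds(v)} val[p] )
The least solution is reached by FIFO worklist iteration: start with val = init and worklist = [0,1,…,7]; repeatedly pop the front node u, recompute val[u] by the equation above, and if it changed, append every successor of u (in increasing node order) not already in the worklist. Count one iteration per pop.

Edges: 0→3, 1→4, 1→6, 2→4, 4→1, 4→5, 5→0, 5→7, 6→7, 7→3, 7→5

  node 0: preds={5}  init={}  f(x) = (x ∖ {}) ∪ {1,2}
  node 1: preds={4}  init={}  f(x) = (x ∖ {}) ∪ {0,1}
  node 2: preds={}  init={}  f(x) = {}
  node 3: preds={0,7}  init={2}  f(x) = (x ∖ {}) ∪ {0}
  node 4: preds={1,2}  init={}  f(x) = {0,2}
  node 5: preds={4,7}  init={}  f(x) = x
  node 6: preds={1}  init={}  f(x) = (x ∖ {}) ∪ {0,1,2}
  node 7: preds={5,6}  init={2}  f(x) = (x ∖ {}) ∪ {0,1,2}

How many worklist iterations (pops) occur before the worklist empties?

Worklist (16 pops):
  #1 pop 0: in={} → {1,2} (was {}); enqueue []
  #2 pop 1: in={} → {0,1} (was {}); enqueue []
  #3 pop 2: in={} → {} (no change)
  #4 pop 3: in={1,2} → {0,1,2} (was {2}); enqueue []
  #5 pop 4: in={0,1} → {0,2} (was {}); enqueue [1]
  #6 pop 5: in={0,2} → {0,2} (was {}); enqueue [0]
  #7 pop 6: in={0,1} → {0,1,2} (was {}); enqueue []
  #8 pop 7: in={0,1,2} → {0,1,2} (was {2}); enqueue [3,5]
  #9 pop 1: in={0,2} → {0,1,2} (was {0,1}); enqueue [4,6]
  #10 pop 0: in={0,2} → {0,1,2} (was {1,2}); enqueue []
  #11 pop 3: in={0,1,2} → {0,1,2} (no change)
  #12 pop 5: in={0,1,2} → {0,1,2} (was {0,2}); enqueue [0,7]
  #13 pop 4: in={0,1,2} → {0,2} (no change)
  #14 pop 6: in={0,1,2} → {0,1,2} (no change)
  #15 pop 0: in={0,1,2} → {0,1,2} (no change)
  #16 pop 7: in={0,1,2} → {0,1,2} (no change)

Fixpoint:
  val[0] = {0,1,2}
  val[1] = {0,1,2}
  val[2] = {}
  val[3] = {0,1,2}
  val[4] = {0,2}
  val[5] = {0,1,2}
  val[6] = {0,1,2}
  val[7] = {0,1,2}

16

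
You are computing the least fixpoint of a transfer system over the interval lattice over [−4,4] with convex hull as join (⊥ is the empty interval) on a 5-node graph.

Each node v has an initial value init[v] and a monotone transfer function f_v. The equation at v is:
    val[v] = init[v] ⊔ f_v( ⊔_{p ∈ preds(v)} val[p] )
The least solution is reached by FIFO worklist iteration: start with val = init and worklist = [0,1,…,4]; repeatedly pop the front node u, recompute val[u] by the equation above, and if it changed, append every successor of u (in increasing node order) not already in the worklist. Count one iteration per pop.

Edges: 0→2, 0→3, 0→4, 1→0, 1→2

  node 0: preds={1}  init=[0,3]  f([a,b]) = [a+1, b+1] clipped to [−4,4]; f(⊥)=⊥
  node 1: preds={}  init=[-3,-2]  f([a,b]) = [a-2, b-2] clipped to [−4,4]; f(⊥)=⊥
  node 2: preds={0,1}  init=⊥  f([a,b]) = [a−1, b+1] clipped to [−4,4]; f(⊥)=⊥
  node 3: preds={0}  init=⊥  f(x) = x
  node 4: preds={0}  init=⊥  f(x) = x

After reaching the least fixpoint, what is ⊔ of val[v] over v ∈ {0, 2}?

Worklist (5 pops):
  #1 pop 0: in=[-3,-2] → [-2,3] (was [0,3]); enqueue []
  #2 pop 1: in=⊥ → [-3,-2] (no change)
  #3 pop 2: in=[-3,3] → [-4,4] (was ⊥); enqueue []
  #4 pop 3: in=[-2,3] → [-2,3] (was ⊥); enqueue []
  #5 pop 4: in=[-2,3] → [-2,3] (was ⊥); enqueue []

Fixpoint:
  val[0] = [-2,3]
  val[1] = [-3,-2]
  val[2] = [-4,4]
  val[3] = [-2,3]
  val[4] = [-2,3]

[-4,4]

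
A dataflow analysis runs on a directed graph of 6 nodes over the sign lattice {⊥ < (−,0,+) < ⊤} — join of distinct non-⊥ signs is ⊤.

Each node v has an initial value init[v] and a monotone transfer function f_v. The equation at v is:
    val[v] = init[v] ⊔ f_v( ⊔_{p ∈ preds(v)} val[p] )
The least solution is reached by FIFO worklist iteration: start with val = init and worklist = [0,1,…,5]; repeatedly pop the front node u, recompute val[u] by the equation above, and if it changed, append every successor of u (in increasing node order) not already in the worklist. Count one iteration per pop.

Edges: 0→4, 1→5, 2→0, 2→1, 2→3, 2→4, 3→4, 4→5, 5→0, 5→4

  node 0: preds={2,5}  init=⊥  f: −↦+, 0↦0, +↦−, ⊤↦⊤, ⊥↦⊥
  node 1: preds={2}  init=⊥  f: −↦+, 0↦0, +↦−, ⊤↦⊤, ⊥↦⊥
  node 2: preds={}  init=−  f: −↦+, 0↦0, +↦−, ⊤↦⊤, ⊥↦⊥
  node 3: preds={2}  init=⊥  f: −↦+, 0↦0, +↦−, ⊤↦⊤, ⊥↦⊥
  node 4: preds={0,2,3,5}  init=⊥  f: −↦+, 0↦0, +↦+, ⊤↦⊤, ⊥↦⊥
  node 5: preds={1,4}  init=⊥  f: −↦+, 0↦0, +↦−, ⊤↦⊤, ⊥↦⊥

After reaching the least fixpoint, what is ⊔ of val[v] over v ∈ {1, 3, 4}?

Worklist (8 pops):
  #1 pop 0: in=− → + (was ⊥); enqueue []
  #2 pop 1: in=− → + (was ⊥); enqueue []
  #3 pop 2: in=⊥ → − (no change)
  #4 pop 3: in=− → + (was ⊥); enqueue []
  #5 pop 4: in=⊤ → ⊤ (was ⊥); enqueue []
  #6 pop 5: in=⊤ → ⊤ (was ⊥); enqueue [0,4]
  #7 pop 0: in=⊤ → ⊤ (was +); enqueue []
  #8 pop 4: in=⊤ → ⊤ (no change)

Fixpoint:
  val[0] = ⊤
  val[1] = +
  val[2] = −
  val[3] = +
  val[4] = ⊤
  val[5] = ⊤

⊤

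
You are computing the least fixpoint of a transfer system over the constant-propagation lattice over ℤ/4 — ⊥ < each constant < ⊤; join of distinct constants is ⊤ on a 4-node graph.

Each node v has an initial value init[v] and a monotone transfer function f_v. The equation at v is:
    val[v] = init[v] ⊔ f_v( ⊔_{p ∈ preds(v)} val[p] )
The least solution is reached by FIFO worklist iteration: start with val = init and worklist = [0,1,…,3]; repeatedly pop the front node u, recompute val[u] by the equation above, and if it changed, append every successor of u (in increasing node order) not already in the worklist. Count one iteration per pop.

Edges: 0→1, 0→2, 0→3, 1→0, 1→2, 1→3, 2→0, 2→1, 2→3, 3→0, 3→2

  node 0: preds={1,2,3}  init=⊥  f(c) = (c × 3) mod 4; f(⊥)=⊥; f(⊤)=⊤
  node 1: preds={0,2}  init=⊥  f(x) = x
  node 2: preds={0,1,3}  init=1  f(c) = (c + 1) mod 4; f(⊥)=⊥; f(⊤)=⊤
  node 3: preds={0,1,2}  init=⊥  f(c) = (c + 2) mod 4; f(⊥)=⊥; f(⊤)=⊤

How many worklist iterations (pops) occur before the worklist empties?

Trace (8 dequeues):
  [1] u=0 | in 1 | out 3 | prev ⊥ | push {}
  [2] u=1 | in ⊤ | out ⊤ | prev ⊥ | push {0}
  [3] u=2 | in ⊤ | out ⊤ | prev 1 | push {1}
  [4] u=3 | in ⊤ | out ⊤ | prev ⊥ | push {2}
  [5] u=0 | in ⊤ | out ⊤ | prev 3 | push {3}
  [6] u=1 | in ⊤ | out ⊤ | ==
  [7] u=2 | in ⊤ | out ⊤ | ==
  [8] u=3 | in ⊤ | out ⊤ | ==

Converged values:
  [0] ⊤
  [1] ⊤
  [2] ⊤
  [3] ⊤

8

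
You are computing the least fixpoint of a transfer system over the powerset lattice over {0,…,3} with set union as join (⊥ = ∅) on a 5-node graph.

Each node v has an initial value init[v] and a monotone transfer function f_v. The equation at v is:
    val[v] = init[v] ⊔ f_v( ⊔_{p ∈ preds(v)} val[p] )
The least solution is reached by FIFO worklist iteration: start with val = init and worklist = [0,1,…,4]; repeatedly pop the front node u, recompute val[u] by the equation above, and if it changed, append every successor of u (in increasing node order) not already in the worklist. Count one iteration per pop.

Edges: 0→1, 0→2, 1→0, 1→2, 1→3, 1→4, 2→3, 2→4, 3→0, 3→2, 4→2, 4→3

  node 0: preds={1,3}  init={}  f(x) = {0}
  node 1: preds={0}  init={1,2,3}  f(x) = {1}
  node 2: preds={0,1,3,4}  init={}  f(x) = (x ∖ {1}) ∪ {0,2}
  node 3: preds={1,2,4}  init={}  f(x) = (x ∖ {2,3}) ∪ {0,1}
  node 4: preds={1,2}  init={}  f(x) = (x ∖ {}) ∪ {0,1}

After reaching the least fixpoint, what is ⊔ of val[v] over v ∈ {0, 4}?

{0,1,2,3}

Worklist (8 pops):
  #1 pop 0: in={1,2,3} → {0} (was {}); enqueue []
  #2 pop 1: in={0} → {1,2,3} (no change)
  #3 pop 2: in={0,1,2,3} → {0,2,3} (was {}); enqueue []
  #4 pop 3: in={0,1,2,3} → {0,1} (was {}); enqueue [0,2]
  #5 pop 4: in={0,1,2,3} → {0,1,2,3} (was {}); enqueue [3]
  #6 pop 0: in={0,1,2,3} → {0} (no change)
  #7 pop 2: in={0,1,2,3} → {0,2,3} (no change)
  #8 pop 3: in={0,1,2,3} → {0,1} (no change)

Fixpoint:
  val[0] = {0}
  val[1] = {1,2,3}
  val[2] = {0,2,3}
  val[3] = {0,1}
  val[4] = {0,1,2,3}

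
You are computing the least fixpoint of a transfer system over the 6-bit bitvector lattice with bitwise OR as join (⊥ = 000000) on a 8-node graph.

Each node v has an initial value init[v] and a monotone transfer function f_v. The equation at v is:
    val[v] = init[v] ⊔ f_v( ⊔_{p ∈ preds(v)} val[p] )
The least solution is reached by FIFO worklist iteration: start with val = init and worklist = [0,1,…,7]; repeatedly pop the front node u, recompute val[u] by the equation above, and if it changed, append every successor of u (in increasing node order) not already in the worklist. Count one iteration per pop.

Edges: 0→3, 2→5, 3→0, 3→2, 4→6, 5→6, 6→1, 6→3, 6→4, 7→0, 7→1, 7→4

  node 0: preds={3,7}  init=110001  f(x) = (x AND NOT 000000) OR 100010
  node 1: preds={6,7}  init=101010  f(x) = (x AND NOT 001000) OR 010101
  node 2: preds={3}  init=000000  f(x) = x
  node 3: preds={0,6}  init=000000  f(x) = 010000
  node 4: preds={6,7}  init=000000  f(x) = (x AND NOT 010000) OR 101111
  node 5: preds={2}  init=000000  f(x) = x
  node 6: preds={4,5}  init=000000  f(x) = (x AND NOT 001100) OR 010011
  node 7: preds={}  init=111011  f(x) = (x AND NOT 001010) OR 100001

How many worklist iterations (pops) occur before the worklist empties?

Trace (15 dequeues):
  [1] u=0 | in 111011 | out 111011 | prev 110001 | push {}
  [2] u=1 | in 111011 | out 111111 | prev 101010 | push {}
  [3] u=2 | in 000000 | out 000000 | ==
  [4] u=3 | in 111011 | out 010000 | prev 000000 | push {0,2}
  [5] u=4 | in 111011 | out 101111 | prev 000000 | push {}
  [6] u=5 | in 000000 | out 000000 | ==
  [7] u=6 | in 101111 | out 110011 | prev 000000 | push {1,3,4}
  [8] u=7 | in 000000 | out 111011 | ==
  [9] u=0 | in 111011 | out 111011 | ==
  [10] u=2 | in 010000 | out 010000 | prev 000000 | push {5}
  [11] u=1 | in 111011 | out 111111 | ==
  [12] u=3 | in 111011 | out 010000 | ==
  [13] u=4 | in 111011 | out 101111 | ==
  [14] u=5 | in 010000 | out 010000 | prev 000000 | push {6}
  [15] u=6 | in 111111 | out 110011 | ==

Converged values:
  [0] 111011
  [1] 111111
  [2] 010000
  [3] 010000
  [4] 101111
  [5] 010000
  [6] 110011
  [7] 111011

15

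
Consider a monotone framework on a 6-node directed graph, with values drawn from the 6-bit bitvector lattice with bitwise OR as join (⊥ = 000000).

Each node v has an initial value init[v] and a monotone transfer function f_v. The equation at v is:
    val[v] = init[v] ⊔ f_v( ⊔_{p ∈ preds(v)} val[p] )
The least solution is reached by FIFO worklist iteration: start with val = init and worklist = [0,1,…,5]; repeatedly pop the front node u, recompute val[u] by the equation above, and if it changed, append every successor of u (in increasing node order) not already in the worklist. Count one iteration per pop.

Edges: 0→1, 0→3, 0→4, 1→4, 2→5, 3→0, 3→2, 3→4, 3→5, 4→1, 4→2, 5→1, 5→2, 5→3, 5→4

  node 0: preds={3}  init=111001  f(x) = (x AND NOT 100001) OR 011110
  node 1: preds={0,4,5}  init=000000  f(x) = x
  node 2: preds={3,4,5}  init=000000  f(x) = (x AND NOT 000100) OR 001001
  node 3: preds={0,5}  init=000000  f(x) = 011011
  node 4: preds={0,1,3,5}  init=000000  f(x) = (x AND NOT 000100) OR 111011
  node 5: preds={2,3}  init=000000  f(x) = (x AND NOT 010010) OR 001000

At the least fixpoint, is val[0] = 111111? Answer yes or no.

Worklist (16 pops):
  #1 pop 0: in=000000 → 111111 (was 111001); enqueue []
  #2 pop 1: in=111111 → 111111 (was 000000); enqueue []
  #3 pop 2: in=000000 → 001001 (was 000000); enqueue []
  #4 pop 3: in=111111 → 011011 (was 000000); enqueue [0,2]
  #5 pop 4: in=111111 → 111011 (was 000000); enqueue [1]
  #6 pop 5: in=011011 → 001001 (was 000000); enqueue [3,4]
  #7 pop 0: in=011011 → 111111 (no change)
  #8 pop 2: in=111011 → 111011 (was 001001); enqueue [5]
  #9 pop 1: in=111111 → 111111 (no change)
  #10 pop 3: in=111111 → 011011 (no change)
  #11 pop 4: in=111111 → 111011 (no change)
  #12 pop 5: in=111011 → 101001 (was 001001); enqueue [1,2,3,4]
  #13 pop 1: in=111111 → 111111 (no change)
  #14 pop 2: in=111011 → 111011 (no change)
  #15 pop 3: in=111111 → 011011 (no change)
  #16 pop 4: in=111111 → 111011 (no change)

Fixpoint:
  val[0] = 111111
  val[1] = 111111
  val[2] = 111011
  val[3] = 011011
  val[4] = 111011
  val[5] = 101001

yes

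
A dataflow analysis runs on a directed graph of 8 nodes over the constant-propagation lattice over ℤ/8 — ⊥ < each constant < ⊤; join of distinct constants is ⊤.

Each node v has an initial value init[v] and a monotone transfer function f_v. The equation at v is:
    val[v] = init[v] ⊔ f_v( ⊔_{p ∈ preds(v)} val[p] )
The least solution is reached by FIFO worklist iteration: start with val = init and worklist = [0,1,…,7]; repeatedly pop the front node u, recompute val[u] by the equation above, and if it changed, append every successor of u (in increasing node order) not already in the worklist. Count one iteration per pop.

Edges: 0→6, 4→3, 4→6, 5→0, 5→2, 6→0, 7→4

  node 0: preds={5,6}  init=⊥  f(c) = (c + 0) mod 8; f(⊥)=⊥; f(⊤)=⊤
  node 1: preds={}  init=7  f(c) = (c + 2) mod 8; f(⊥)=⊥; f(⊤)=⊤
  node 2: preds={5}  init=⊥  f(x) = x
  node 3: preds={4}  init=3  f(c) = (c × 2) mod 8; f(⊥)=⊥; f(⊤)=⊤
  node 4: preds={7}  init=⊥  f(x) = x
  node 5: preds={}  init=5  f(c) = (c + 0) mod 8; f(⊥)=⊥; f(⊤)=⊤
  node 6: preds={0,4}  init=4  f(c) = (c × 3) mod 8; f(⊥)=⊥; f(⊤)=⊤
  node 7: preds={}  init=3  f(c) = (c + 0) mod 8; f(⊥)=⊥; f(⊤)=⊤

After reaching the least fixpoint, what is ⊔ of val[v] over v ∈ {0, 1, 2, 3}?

Trace (10 dequeues):
  [1] u=0 | in ⊤ | out ⊤ | prev ⊥ | push {}
  [2] u=1 | in ⊥ | out 7 | ==
  [3] u=2 | in 5 | out 5 | prev ⊥ | push {}
  [4] u=3 | in ⊥ | out 3 | ==
  [5] u=4 | in 3 | out 3 | prev ⊥ | push {3}
  [6] u=5 | in ⊥ | out 5 | ==
  [7] u=6 | in ⊤ | out ⊤ | prev 4 | push {0}
  [8] u=7 | in ⊥ | out 3 | ==
  [9] u=3 | in 3 | out ⊤ | prev 3 | push {}
  [10] u=0 | in ⊤ | out ⊤ | ==

Converged values:
  [0] ⊤
  [1] 7
  [2] 5
  [3] ⊤
  [4] 3
  [5] 5
  [6] ⊤
  [7] 3

⊤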